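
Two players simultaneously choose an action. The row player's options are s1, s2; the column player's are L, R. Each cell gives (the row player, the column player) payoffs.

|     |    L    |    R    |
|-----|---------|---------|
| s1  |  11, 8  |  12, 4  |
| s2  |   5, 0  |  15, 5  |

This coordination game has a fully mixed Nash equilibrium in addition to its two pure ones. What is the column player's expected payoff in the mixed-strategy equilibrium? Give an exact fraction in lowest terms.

40/9

The row player mixes with probability p on s1, chosen so the column player is indifferent: 8p + 0(1−p) = 4p + 5(1−p) gives p = 5/9.
The column player's expected payoff is 8·5/9 + 0·4/9 = 40/9.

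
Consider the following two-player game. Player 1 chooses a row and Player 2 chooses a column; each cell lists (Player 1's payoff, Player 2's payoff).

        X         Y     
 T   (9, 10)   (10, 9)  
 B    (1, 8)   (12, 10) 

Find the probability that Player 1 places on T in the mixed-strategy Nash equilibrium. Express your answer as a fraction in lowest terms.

Player 1's mix p on T must make Player 2 indifferent between X and Y.
Player 2's payoff from X: 10p + 8(1−p). From Y: 9p + 10(1−p).
Set equal: 1p = 2(1−p) → p = 2/3.

2/3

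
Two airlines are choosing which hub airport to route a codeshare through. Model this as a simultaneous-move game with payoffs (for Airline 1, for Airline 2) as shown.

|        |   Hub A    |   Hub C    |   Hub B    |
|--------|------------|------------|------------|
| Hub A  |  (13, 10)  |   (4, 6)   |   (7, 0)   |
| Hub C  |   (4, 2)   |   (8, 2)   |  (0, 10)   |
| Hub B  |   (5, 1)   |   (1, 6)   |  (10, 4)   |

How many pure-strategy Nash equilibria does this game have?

Both Hub A: Airline 1 gets 13 (best alternative 5); Airline 2 gets 10 (best alternative 6). Neither deviates — NE.
Both Hub C is not a NE: Airline 2 would switch to Hub B (10 > 2).
No other cell survives both best-response checks, so there is 1 pure NE.

1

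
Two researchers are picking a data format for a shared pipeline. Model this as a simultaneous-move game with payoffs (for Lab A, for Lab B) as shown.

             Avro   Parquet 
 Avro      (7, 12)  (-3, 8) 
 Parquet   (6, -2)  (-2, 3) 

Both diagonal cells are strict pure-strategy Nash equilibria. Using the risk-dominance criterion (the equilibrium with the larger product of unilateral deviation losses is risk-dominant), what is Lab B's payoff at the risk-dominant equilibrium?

At both Avro: Lab A loses 7 − 6 = 1 by deviating; Lab B loses 12 − 8 = 4. Product = 1·4 = 4.
At both Parquet: Lab A loses -2 − (-3) = 1 by deviating; Lab B loses 3 − (-2) = 5. Product = 1·5 = 5.
5 > 4, so both Parquet is risk-dominant. Lab B's payoff there is 3.

3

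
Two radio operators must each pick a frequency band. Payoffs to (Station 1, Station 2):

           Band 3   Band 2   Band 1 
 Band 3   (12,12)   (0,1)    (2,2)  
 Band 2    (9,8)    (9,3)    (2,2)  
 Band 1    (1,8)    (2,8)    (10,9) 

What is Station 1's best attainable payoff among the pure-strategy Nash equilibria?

12

Both Band 3 is a pure NE (Station 1: 12 ≥ 9; Station 2: 12 ≥ 2). Station 1 gets 12.
Both Band 1 is a pure NE (Station 1: 10 ≥ 2; Station 2: 9 ≥ 8). Station 1 gets 10.
Every other cell has a profitable deviation for at least one player. Highest of {12, 10} is 12.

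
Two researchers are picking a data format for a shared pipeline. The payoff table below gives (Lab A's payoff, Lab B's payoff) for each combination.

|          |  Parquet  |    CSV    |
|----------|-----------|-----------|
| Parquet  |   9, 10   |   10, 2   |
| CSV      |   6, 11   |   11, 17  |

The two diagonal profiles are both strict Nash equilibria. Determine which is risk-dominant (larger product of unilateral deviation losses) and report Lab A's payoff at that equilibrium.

At both Parquet: Lab A loses 9 − 6 = 3 by deviating; Lab B loses 10 − 2 = 8. Product = 3·8 = 24.
At both CSV: Lab A loses 11 − 10 = 1 by deviating; Lab B loses 17 − 11 = 6. Product = 1·6 = 6.
24 > 6, so both Parquet is risk-dominant. Lab A's payoff there is 9.

9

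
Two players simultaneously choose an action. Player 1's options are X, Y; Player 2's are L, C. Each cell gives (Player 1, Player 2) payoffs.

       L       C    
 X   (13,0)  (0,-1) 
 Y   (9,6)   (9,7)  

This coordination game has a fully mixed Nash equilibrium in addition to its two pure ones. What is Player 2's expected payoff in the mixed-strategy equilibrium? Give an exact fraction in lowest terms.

3

Player 1 mixes with probability p on X, chosen so Player 2 is indifferent: 0p + 6(1−p) = (-1)p + 7(1−p) gives p = 1/2.
Player 2's expected payoff is 0·1/2 + 6·1/2 = 3.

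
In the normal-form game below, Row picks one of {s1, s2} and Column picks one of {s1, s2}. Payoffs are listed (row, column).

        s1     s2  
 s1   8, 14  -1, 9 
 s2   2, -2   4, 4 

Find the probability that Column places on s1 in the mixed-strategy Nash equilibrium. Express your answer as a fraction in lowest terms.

5/11

Column's mix q on s1 must make Row indifferent between s1 and s2.
Row's payoff from s1: 8q + (-1)(1−q). From s2: 2q + 4(1−q).
Set equal: 6q = 5(1−q) → q = 5/11.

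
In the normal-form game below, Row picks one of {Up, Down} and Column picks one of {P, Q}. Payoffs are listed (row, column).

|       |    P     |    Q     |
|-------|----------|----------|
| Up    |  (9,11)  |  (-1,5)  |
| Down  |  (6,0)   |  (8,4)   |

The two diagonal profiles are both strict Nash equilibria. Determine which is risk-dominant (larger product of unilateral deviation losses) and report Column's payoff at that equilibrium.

At (Up, P): Row loses 9 − 6 = 3 by deviating; Column loses 11 − 5 = 6. Product = 3·6 = 18.
At (Down, Q): Row loses 8 − (-1) = 9 by deviating; Column loses 4 − 0 = 4. Product = 9·4 = 36.
36 > 18, so (Down, Q) is risk-dominant. Column's payoff there is 4.

4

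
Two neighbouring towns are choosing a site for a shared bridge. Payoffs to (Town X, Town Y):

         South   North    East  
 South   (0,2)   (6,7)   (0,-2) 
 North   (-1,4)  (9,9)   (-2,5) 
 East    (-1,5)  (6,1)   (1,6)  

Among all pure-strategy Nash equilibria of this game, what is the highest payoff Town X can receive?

Both North is a pure NE (Town X: 9 ≥ 6; Town Y: 9 ≥ 5). Town X gets 9.
Both East is a pure NE (Town X: 1 ≥ 0; Town Y: 6 ≥ 5). Town X gets 1.
Every other cell has a profitable deviation for at least one player. Highest of {9, 1} is 9.

9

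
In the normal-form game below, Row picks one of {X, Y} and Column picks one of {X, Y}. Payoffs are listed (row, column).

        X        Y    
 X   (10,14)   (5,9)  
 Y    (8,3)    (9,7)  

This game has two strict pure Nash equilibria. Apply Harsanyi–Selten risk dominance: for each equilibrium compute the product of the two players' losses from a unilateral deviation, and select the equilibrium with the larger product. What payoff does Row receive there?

9

At both X: Row loses 10 − 8 = 2 by deviating; Column loses 14 − 9 = 5. Product = 2·5 = 10.
At both Y: Row loses 9 − 5 = 4 by deviating; Column loses 7 − 3 = 4. Product = 4·4 = 16.
16 > 10, so both Y is risk-dominant. Row's payoff there is 9.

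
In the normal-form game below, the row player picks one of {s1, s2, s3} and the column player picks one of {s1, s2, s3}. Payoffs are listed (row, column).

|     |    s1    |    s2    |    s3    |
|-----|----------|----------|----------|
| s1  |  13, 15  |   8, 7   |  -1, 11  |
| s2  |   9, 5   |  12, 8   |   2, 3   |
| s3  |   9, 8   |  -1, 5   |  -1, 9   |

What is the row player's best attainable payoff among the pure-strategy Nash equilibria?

13

Both s1 is a pure NE (the row player: 13 ≥ 9; the column player: 15 ≥ 11). The row player gets 13.
Both s2 is a pure NE (the row player: 12 ≥ 8; the column player: 8 ≥ 5). The row player gets 12.
Every other cell has a profitable deviation for at least one player. Highest of {13, 12} is 13.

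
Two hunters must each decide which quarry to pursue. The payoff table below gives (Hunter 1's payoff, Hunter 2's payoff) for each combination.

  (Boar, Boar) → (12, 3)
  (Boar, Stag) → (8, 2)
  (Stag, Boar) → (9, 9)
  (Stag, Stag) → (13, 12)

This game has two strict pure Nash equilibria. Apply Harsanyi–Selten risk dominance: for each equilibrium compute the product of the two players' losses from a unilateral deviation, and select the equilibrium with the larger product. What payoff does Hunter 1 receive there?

At both Boar: Hunter 1 loses 12 − 9 = 3 by deviating; Hunter 2 loses 3 − 2 = 1. Product = 3·1 = 3.
At both Stag: Hunter 1 loses 13 − 8 = 5 by deviating; Hunter 2 loses 12 − 9 = 3. Product = 5·3 = 15.
15 > 3, so both Stag is risk-dominant. Hunter 1's payoff there is 13.

13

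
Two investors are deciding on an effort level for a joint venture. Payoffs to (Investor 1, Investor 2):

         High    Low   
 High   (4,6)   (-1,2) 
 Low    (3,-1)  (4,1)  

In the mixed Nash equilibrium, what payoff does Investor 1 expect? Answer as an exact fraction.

19/6

Investor 2 mixes with probability q on High, chosen so Investor 1 is indifferent: 4q + (-1)(1−q) = 3q + 4(1−q) gives q = 5/6.
Investor 1's expected payoff (from either row, since indifferent) is 4·5/6 + (-1)·1/6 = 19/6.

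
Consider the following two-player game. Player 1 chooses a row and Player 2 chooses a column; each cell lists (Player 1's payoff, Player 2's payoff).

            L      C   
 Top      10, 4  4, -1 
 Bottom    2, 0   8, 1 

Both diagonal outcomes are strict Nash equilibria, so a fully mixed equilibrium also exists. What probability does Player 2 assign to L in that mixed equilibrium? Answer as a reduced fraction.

1/3

Player 2's mix q on L must make Player 1 indifferent between Top and Bottom.
Player 1's payoff from Top: 10q + 4(1−q). From Bottom: 2q + 8(1−q).
Set equal: 8q = 4(1−q) → q = 4/12 = 1/3.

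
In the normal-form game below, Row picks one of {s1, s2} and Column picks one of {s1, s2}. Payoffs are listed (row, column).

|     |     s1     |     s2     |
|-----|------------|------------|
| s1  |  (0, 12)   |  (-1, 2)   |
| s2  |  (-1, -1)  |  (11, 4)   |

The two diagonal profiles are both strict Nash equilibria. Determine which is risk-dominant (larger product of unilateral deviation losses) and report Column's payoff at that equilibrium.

4

At both s1: Row loses 0 − (-1) = 1 by deviating; Column loses 12 − 2 = 10. Product = 1·10 = 10.
At both s2: Row loses 11 − (-1) = 12 by deviating; Column loses 4 − (-1) = 5. Product = 12·5 = 60.
60 > 10, so both s2 is risk-dominant. Column's payoff there is 4.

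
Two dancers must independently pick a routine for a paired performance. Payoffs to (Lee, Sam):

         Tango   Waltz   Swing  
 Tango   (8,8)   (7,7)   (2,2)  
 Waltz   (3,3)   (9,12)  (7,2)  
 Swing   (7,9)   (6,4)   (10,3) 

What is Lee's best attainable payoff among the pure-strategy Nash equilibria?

9

Both Tango is a pure NE (Lee: 8 ≥ 7; Sam: 8 ≥ 7). Lee gets 8.
Both Waltz is a pure NE (Lee: 9 ≥ 7; Sam: 12 ≥ 3). Lee gets 9.
Every other cell has a profitable deviation for at least one player. Highest of {8, 9} is 9.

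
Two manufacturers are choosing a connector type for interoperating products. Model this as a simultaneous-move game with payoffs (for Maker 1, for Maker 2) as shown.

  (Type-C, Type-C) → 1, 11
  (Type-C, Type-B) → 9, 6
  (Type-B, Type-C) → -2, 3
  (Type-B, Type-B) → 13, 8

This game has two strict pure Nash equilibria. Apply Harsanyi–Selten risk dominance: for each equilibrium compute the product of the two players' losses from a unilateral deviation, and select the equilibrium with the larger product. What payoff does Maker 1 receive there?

13

At both Type-C: Maker 1 loses 1 − (-2) = 3 by deviating; Maker 2 loses 11 − 6 = 5. Product = 3·5 = 15.
At both Type-B: Maker 1 loses 13 − 9 = 4 by deviating; Maker 2 loses 8 − 3 = 5. Product = 4·5 = 20.
20 > 15, so both Type-B is risk-dominant. Maker 1's payoff there is 13.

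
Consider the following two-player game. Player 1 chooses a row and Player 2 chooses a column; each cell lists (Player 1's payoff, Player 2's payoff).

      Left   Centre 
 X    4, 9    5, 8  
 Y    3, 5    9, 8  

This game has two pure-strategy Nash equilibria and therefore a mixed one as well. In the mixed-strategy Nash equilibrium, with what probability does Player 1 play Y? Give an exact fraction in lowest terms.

Player 1's mix p on X must make Player 2 indifferent between Left and Centre.
Player 2's payoff from Left: 9p + 5(1−p). From Centre: 8p + 8(1−p).
Set equal: 1p = 3(1−p) → p = 3/4.
Probability on Y is 1 − 3/4 = 1/4.

1/4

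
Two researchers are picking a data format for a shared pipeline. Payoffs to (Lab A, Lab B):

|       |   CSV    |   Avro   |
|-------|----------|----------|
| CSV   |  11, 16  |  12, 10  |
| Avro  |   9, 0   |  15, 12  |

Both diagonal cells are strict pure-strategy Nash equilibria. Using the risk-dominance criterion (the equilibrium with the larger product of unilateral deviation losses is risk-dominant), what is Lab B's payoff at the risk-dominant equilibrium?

At both CSV: Lab A loses 11 − 9 = 2 by deviating; Lab B loses 16 − 10 = 6. Product = 2·6 = 12.
At both Avro: Lab A loses 15 − 12 = 3 by deviating; Lab B loses 12 − 0 = 12. Product = 3·12 = 36.
36 > 12, so both Avro is risk-dominant. Lab B's payoff there is 12.

12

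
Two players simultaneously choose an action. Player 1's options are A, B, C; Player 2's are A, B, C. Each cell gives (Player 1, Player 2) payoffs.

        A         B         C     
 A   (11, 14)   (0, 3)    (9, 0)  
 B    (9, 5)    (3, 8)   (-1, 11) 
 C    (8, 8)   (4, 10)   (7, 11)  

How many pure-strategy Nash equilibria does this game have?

1

Both A: Player 1 gets 11 (best alternative 9); Player 2 gets 14 (best alternative 3). Neither deviates — NE.
Both B is not a NE: Player 1 would switch to C (4 > 3).
No other cell survives both best-response checks, so there is 1 pure NE.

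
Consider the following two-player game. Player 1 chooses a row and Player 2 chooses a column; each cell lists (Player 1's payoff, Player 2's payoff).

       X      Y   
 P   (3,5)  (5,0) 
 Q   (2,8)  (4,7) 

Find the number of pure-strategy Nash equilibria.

(P, X): Player 1 gets 3 (best alternative 2); Player 2 gets 5 (best alternative 0). Neither deviates — NE.
(Q, Y) is not a NE: Player 1 would switch to P (5 > 4).
No other cell survives both best-response checks, so there is 1 pure NE.

1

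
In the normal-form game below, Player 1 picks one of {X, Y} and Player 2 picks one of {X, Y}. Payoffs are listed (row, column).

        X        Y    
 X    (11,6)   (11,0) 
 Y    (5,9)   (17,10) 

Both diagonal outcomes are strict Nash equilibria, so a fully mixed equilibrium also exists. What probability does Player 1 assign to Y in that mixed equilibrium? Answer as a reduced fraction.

Player 1's mix p on X must make Player 2 indifferent between X and Y.
Player 2's payoff from X: 6p + 9(1−p). From Y: 0p + 10(1−p).
Set equal: 6p = 1(1−p) → p = 1/7.
Probability on Y is 1 − 1/7 = 6/7.

6/7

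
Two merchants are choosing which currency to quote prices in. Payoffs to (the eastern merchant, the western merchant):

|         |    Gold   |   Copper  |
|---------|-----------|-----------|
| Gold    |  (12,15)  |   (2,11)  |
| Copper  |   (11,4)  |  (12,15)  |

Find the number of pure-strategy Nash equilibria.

2

Both Gold: the eastern merchant gets 12 (best alternative 11); the western merchant gets 15 (best alternative 11). Neither deviates — NE.
Both Copper: the eastern merchant gets 12 (best alternative 2); the western merchant gets 15 (best alternative 4). Neither deviates — NE.
(Gold, Copper) is not a NE: the eastern merchant would switch to Copper (12 > 2).
No other cell survives both best-response checks, so there are 2 pure NE.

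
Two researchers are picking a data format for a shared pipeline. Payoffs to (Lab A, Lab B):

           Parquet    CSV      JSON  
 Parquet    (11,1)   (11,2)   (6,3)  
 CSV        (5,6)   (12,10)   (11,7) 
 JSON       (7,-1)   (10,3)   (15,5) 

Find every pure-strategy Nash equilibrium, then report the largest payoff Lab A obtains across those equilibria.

Both CSV is a pure NE (Lab A: 12 ≥ 11; Lab B: 10 ≥ 7). Lab A gets 12.
Both JSON is a pure NE (Lab A: 15 ≥ 11; Lab B: 5 ≥ 3). Lab A gets 15.
Every other cell has a profitable deviation for at least one player. Highest of {12, 15} is 15.

15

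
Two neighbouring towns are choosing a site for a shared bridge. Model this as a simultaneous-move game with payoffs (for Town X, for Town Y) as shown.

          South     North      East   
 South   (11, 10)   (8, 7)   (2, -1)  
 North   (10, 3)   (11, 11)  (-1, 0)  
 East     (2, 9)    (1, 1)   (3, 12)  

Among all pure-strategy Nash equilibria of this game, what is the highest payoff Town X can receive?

11

Both South is a pure NE (Town X: 11 ≥ 10; Town Y: 10 ≥ 7). Town X gets 11.
Both North is a pure NE (Town X: 11 ≥ 8; Town Y: 11 ≥ 3). Town X gets 11.
Both East is a pure NE (Town X: 3 ≥ 2; Town Y: 12 ≥ 9). Town X gets 3.
Every other cell has a profitable deviation for at least one player. Highest of {11, 11, 3} is 11.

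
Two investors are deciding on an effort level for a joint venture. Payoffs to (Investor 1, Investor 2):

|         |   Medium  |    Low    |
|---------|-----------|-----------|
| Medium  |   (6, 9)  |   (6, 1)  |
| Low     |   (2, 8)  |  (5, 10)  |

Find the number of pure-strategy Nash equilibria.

Both Medium: Investor 1 gets 6 (best alternative 2); Investor 2 gets 9 (best alternative 1). Neither deviates — NE.
Both Low is not a NE: Investor 1 would switch to Medium (6 > 5).
No other cell survives both best-response checks, so there is 1 pure NE.

1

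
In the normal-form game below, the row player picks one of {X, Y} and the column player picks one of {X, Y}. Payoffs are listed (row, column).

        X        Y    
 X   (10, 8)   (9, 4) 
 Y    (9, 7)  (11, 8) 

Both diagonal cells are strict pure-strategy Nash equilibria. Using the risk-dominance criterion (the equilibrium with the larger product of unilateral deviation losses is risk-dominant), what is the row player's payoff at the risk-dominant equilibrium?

At both X: the row player loses 10 − 9 = 1 by deviating; the column player loses 8 − 4 = 4. Product = 1·4 = 4.
At both Y: the row player loses 11 − 9 = 2 by deviating; the column player loses 8 − 7 = 1. Product = 2·1 = 2.
4 > 2, so both X is risk-dominant. The row player's payoff there is 10.

10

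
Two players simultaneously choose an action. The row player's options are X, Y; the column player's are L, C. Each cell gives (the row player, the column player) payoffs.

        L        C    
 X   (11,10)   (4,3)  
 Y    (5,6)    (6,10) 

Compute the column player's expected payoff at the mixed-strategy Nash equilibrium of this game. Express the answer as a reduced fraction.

82/11

The row player mixes with probability p on X, chosen so the column player is indifferent: 10p + 6(1−p) = 3p + 10(1−p) gives p = 4/11.
The column player's expected payoff is 10·4/11 + 6·7/11 = 82/11.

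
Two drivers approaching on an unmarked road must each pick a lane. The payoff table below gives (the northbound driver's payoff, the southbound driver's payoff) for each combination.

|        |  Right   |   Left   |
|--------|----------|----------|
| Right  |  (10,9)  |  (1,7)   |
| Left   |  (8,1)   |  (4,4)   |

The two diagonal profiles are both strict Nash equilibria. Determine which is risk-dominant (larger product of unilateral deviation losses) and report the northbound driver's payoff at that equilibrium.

At both Right: the northbound driver loses 10 − 8 = 2 by deviating; the southbound driver loses 9 − 7 = 2. Product = 2·2 = 4.
At both Left: the northbound driver loses 4 − 1 = 3 by deviating; the southbound driver loses 4 − 1 = 3. Product = 3·3 = 9.
9 > 4, so both Left is risk-dominant. The northbound driver's payoff there is 4.

4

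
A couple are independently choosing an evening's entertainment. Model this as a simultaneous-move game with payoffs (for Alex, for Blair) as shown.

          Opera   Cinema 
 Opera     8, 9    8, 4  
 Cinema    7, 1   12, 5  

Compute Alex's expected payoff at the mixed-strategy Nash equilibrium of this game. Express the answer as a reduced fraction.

8

Blair mixes with probability q on Opera, chosen so Alex is indifferent: 8q + 8(1−q) = 7q + 12(1−q) gives q = 4/5.
Alex's expected payoff (from either row, since indifferent) is 8·4/5 + 8·1/5 = 8.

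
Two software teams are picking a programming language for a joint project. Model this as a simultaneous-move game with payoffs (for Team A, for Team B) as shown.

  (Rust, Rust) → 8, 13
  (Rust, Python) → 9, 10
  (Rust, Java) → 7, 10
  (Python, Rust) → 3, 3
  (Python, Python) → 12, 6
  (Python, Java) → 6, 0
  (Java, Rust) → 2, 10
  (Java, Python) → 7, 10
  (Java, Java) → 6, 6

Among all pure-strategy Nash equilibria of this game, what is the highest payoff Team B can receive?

Both Rust is a pure NE (Team A: 8 ≥ 3; Team B: 13 ≥ 10). Team B gets 13.
Both Python is a pure NE (Team A: 12 ≥ 9; Team B: 6 ≥ 3). Team B gets 6.
Every other cell has a profitable deviation for at least one player. Highest of {13, 6} is 13.

13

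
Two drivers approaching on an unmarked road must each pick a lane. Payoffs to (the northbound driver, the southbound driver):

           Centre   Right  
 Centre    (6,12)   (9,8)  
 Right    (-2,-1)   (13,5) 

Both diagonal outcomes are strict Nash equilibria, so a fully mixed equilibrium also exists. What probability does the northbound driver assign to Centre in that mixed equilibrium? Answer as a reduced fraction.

3/5

The northbound driver's mix p on Centre must make the southbound driver indifferent between Centre and Right.
The southbound driver's payoff from Centre: 12p + (-1)(1−p). From Right: 8p + 5(1−p).
Set equal: 4p = 6(1−p) → p = 6/10 = 3/5.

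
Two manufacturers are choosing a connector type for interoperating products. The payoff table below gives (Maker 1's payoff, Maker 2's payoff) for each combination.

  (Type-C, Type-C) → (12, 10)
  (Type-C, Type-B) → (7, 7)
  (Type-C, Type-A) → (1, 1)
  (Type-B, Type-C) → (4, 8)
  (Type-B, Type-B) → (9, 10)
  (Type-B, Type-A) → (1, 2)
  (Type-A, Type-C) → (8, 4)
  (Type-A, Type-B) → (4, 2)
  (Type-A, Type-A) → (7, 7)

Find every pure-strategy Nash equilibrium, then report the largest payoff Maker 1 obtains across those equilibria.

12

Both Type-C is a pure NE (Maker 1: 12 ≥ 8; Maker 2: 10 ≥ 7). Maker 1 gets 12.
Both Type-B is a pure NE (Maker 1: 9 ≥ 7; Maker 2: 10 ≥ 8). Maker 1 gets 9.
Both Type-A is a pure NE (Maker 1: 7 ≥ 1; Maker 2: 7 ≥ 4). Maker 1 gets 7.
Every other cell has a profitable deviation for at least one player. Highest of {12, 9, 7} is 12.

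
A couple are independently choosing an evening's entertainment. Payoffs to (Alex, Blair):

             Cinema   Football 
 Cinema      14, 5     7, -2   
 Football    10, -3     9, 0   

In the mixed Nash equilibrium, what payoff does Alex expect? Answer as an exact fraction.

Blair mixes with probability q on Cinema, chosen so Alex is indifferent: 14q + 7(1−q) = 10q + 9(1−q) gives q = 1/3.
Alex's expected payoff (from either row, since indifferent) is 14·1/3 + 7·2/3 = 28/3.

28/3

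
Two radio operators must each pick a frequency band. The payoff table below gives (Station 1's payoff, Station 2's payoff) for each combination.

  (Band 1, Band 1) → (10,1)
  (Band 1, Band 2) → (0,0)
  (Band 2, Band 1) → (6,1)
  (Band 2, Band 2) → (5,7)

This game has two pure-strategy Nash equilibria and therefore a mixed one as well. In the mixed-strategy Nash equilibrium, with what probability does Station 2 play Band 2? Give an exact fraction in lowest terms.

4/9

Station 2's mix q on Band 1 must make Station 1 indifferent between Band 1 and Band 2.
Station 1's payoff from Band 1: 10q + 0(1−q). From Band 2: 6q + 5(1−q).
Set equal: 4q = 5(1−q) → q = 5/9.
Probability on Band 2 is 1 − 5/9 = 4/9.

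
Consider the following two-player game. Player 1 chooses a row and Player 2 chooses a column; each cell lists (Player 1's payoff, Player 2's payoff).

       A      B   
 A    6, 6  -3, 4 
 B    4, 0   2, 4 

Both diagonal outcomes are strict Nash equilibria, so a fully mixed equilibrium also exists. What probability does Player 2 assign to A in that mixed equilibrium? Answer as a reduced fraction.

Player 2's mix q on A must make Player 1 indifferent between A and B.
Player 1's payoff from A: 6q + (-3)(1−q). From B: 4q + 2(1−q).
Set equal: 2q = 5(1−q) → q = 5/7.

5/7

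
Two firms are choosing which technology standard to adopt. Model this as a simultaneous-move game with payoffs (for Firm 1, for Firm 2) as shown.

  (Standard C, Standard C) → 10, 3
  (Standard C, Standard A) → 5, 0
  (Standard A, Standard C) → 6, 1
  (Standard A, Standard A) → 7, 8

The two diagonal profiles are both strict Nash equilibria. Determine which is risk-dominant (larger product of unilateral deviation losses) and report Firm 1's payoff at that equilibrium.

At both Standard C: Firm 1 loses 10 − 6 = 4 by deviating; Firm 2 loses 3 − 0 = 3. Product = 4·3 = 12.
At both Standard A: Firm 1 loses 7 − 5 = 2 by deviating; Firm 2 loses 8 − 1 = 7. Product = 2·7 = 14.
14 > 12, so both Standard A is risk-dominant. Firm 1's payoff there is 7.

7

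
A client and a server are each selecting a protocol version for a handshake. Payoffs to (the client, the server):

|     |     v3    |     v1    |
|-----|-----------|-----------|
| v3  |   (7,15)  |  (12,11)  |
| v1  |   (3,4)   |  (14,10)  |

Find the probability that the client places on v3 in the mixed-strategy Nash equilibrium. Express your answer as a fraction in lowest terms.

3/5

The client's mix p on v3 must make the server indifferent between v3 and v1.
The server's payoff from v3: 15p + 4(1−p). From v1: 11p + 10(1−p).
Set equal: 4p = 6(1−p) → p = 6/10 = 3/5.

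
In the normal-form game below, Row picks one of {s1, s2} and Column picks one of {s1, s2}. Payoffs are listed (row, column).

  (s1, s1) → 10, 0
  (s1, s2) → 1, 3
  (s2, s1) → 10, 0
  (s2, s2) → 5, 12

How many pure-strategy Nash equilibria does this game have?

Both s2: Row gets 5 (best alternative 1); Column gets 12 (best alternative 0). Neither deviates — NE.
Both s1 is not a NE: Column would switch to s2 (3 > 0).
No other cell survives both best-response checks, so there is 1 pure NE.

1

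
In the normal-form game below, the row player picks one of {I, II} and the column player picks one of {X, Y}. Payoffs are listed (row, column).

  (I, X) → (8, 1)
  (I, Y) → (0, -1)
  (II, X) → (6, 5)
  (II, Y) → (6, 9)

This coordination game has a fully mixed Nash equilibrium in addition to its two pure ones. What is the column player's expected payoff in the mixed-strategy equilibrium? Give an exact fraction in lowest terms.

7/3

The row player mixes with probability p on I, chosen so the column player is indifferent: 1p + 5(1−p) = (-1)p + 9(1−p) gives p = 2/3.
The column player's expected payoff is 1·2/3 + 5·1/3 = 7/3.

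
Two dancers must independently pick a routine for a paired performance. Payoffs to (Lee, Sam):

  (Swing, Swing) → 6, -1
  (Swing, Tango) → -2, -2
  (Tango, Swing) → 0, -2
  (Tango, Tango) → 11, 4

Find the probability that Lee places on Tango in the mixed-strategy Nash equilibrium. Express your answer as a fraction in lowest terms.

1/7

Lee's mix p on Swing must make Sam indifferent between Swing and Tango.
Sam's payoff from Swing: (-1)p + (-2)(1−p). From Tango: (-2)p + 4(1−p).
Set equal: 1p = 6(1−p) → p = 6/7.
Probability on Tango is 1 − 6/7 = 1/7.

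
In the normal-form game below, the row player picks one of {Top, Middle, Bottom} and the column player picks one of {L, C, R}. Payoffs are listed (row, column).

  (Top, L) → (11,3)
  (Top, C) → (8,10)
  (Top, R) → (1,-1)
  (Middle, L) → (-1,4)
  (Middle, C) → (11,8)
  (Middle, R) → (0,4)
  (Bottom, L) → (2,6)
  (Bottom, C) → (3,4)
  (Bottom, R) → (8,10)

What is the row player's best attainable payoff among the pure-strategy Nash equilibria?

(Middle, C) is a pure NE (the row player: 11 ≥ 8; the column player: 8 ≥ 4). The row player gets 11.
(Bottom, R) is a pure NE (the row player: 8 ≥ 1; the column player: 10 ≥ 6). The row player gets 8.
Every other cell has a profitable deviation for at least one player. Highest of {11, 8} is 11.

11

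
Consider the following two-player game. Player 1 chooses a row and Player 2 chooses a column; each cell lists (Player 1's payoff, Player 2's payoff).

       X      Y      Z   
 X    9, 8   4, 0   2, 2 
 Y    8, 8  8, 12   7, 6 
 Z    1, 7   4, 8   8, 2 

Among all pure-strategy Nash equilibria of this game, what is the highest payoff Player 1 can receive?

9

Both X is a pure NE (Player 1: 9 ≥ 8; Player 2: 8 ≥ 2). Player 1 gets 9.
Both Y is a pure NE (Player 1: 8 ≥ 4; Player 2: 12 ≥ 8). Player 1 gets 8.
Every other cell has a profitable deviation for at least one player. Highest of {9, 8} is 9.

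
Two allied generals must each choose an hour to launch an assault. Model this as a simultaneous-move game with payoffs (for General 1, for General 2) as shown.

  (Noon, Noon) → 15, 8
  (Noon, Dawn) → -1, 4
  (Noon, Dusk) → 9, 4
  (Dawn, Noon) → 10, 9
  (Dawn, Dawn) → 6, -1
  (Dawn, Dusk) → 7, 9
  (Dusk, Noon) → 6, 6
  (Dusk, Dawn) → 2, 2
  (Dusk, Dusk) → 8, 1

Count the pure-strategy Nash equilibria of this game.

Both Noon: General 1 gets 15 (best alternative 10); General 2 gets 8 (best alternative 4). Neither deviates — NE.
Both Dusk is not a NE: General 1 would switch to Noon (9 > 8).
No other cell survives both best-response checks, so there is 1 pure NE.

1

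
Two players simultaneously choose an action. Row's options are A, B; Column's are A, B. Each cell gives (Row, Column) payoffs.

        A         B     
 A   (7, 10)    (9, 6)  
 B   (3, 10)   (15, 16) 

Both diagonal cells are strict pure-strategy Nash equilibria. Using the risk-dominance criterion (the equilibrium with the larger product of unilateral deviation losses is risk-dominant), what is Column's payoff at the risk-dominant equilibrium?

16

At both A: Row loses 7 − 3 = 4 by deviating; Column loses 10 − 6 = 4. Product = 4·4 = 16.
At both B: Row loses 15 − 9 = 6 by deviating; Column loses 16 − 10 = 6. Product = 6·6 = 36.
36 > 16, so both B is risk-dominant. Column's payoff there is 16.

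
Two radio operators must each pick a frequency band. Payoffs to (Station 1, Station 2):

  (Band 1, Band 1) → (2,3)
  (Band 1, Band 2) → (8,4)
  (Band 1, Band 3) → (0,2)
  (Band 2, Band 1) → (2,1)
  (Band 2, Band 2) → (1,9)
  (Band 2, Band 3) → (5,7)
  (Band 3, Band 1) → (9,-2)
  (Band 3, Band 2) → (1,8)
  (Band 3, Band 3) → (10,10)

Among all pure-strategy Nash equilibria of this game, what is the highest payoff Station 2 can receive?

10

(Band 1, Band 2) is a pure NE (Station 1: 8 ≥ 1; Station 2: 4 ≥ 3). Station 2 gets 4.
Both Band 3 is a pure NE (Station 1: 10 ≥ 5; Station 2: 10 ≥ 8). Station 2 gets 10.
Every other cell has a profitable deviation for at least one player. Highest of {4, 10} is 10.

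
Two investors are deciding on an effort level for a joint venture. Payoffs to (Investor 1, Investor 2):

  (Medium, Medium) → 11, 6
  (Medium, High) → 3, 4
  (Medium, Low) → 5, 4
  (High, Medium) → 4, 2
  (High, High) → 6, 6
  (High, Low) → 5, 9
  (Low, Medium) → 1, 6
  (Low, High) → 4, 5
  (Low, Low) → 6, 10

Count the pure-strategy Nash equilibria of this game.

Both Medium: Investor 1 gets 11 (best alternative 4); Investor 2 gets 6 (best alternative 4). Neither deviates — NE.
Both Low: Investor 1 gets 6 (best alternative 5); Investor 2 gets 10 (best alternative 6). Neither deviates — NE.
Both High is not a NE: Investor 2 would switch to Low (9 > 6).
No other cell survives both best-response checks, so there are 2 pure NE.

2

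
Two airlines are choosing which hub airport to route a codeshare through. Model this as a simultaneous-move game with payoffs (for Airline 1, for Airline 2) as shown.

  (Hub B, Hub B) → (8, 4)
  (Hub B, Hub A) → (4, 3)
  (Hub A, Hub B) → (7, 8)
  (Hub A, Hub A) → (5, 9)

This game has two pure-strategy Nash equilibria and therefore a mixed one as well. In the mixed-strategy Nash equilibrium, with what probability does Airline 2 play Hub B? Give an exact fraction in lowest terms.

Airline 2's mix q on Hub B must make Airline 1 indifferent between Hub B and Hub A.
Airline 1's payoff from Hub B: 8q + 4(1−q). From Hub A: 7q + 5(1−q).
Set equal: 1q = 1(1−q) → q = 1/2.

1/2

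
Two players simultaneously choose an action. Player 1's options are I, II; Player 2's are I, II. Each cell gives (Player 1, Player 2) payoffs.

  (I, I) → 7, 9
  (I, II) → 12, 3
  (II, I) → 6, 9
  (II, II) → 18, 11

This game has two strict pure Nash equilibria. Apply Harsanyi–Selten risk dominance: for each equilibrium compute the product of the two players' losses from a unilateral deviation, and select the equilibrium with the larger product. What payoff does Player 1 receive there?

At both I: Player 1 loses 7 − 6 = 1 by deviating; Player 2 loses 9 − 3 = 6. Product = 1·6 = 6.
At both II: Player 1 loses 18 − 12 = 6 by deviating; Player 2 loses 11 − 9 = 2. Product = 6·2 = 12.
12 > 6, so both II is risk-dominant. Player 1's payoff there is 18.

18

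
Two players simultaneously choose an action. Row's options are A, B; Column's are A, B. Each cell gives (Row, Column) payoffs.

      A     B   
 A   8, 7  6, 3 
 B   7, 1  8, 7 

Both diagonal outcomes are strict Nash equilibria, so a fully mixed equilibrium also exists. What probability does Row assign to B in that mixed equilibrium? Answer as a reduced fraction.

2/5

Row's mix p on A must make Column indifferent between A and B.
Column's payoff from A: 7p + 1(1−p). From B: 3p + 7(1−p).
Set equal: 4p = 6(1−p) → p = 6/10 = 3/5.
Probability on B is 1 − 3/5 = 2/5.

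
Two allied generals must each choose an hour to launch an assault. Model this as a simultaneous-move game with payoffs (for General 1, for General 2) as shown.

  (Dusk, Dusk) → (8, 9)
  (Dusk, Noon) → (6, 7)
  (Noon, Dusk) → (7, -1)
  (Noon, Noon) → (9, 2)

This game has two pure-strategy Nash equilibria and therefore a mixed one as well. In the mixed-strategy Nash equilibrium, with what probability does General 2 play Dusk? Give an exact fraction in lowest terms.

General 2's mix q on Dusk must make General 1 indifferent between Dusk and Noon.
General 1's payoff from Dusk: 8q + 6(1−q). From Noon: 7q + 9(1−q).
Set equal: 1q = 3(1−q) → q = 3/4.

3/4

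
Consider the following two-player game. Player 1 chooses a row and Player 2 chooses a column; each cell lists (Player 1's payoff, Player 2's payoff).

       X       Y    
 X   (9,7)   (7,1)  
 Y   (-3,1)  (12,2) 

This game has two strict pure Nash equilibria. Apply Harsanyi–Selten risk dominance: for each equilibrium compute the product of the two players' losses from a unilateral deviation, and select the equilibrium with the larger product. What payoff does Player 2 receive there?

At both X: Player 1 loses 9 − (-3) = 12 by deviating; Player 2 loses 7 − 1 = 6. Product = 12·6 = 72.
At both Y: Player 1 loses 12 − 7 = 5 by deviating; Player 2 loses 2 − 1 = 1. Product = 5·1 = 5.
72 > 5, so both X is risk-dominant. Player 2's payoff there is 7.

7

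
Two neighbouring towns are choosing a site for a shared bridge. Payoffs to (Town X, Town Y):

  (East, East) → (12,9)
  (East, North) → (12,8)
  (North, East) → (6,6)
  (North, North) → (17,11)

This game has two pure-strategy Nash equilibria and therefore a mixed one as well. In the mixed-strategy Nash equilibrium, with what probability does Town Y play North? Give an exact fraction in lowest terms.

6/11

Town Y's mix q on East must make Town X indifferent between East and North.
Town X's payoff from East: 12q + 12(1−q). From North: 6q + 17(1−q).
Set equal: 6q = 5(1−q) → q = 5/11.
Probability on North is 1 − 5/11 = 6/11.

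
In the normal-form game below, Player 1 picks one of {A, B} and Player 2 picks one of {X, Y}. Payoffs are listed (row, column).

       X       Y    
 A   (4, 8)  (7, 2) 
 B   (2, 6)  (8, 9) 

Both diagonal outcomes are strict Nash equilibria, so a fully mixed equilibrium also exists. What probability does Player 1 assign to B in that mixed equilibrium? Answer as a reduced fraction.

2/3

Player 1's mix p on A must make Player 2 indifferent between X and Y.
Player 2's payoff from X: 8p + 6(1−p). From Y: 2p + 9(1−p).
Set equal: 6p = 3(1−p) → p = 3/9 = 1/3.
Probability on B is 1 − 1/3 = 2/3.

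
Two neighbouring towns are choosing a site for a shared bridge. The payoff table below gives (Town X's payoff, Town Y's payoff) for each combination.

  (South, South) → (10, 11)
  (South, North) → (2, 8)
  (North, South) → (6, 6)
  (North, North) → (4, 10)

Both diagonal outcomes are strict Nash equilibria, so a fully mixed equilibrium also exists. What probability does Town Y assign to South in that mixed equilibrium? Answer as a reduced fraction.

Town Y's mix q on South must make Town X indifferent between South and North.
Town X's payoff from South: 10q + 2(1−q). From North: 6q + 4(1−q).
Set equal: 4q = 2(1−q) → q = 2/6 = 1/3.

1/3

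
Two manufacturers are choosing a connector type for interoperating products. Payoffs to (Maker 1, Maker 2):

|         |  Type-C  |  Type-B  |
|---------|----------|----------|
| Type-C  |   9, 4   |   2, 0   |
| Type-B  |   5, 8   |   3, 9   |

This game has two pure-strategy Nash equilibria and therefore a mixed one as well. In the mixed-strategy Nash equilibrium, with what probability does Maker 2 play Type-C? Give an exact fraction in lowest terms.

Maker 2's mix q on Type-C must make Maker 1 indifferent between Type-C and Type-B.
Maker 1's payoff from Type-C: 9q + 2(1−q). From Type-B: 5q + 3(1−q).
Set equal: 4q = 1(1−q) → q = 1/5.

1/5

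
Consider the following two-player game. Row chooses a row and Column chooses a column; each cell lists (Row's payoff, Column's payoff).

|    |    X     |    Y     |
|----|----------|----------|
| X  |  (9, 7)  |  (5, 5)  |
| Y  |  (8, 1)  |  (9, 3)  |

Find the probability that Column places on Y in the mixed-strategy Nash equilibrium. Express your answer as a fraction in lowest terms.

1/5

Column's mix q on X must make Row indifferent between X and Y.
Row's payoff from X: 9q + 5(1−q). From Y: 8q + 9(1−q).
Set equal: 1q = 4(1−q) → q = 4/5.
Probability on Y is 1 − 4/5 = 1/5.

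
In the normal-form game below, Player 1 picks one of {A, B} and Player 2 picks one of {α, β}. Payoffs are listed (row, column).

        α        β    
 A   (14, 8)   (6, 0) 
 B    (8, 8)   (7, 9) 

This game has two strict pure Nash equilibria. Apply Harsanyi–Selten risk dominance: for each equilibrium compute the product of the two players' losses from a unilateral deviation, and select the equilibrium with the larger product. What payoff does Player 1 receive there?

14

At (A, α): Player 1 loses 14 − 8 = 6 by deviating; Player 2 loses 8 − 0 = 8. Product = 6·8 = 48.
At (B, β): Player 1 loses 7 − 6 = 1 by deviating; Player 2 loses 9 − 8 = 1. Product = 1·1 = 1.
48 > 1, so (A, α) is risk-dominant. Player 1's payoff there is 14.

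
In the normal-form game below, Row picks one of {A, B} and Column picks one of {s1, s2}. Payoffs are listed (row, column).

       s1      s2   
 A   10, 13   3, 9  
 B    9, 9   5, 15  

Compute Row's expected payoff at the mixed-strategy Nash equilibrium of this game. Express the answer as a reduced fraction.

23/3

Column mixes with probability q on s1, chosen so Row is indifferent: 10q + 3(1−q) = 9q + 5(1−q) gives q = 2/3.
Row's expected payoff (from either row, since indifferent) is 10·2/3 + 3·1/3 = 23/3.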